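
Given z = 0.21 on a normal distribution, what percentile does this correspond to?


CDF(z) = 0.5 * (1 + erf(z/sqrt(2)))
erf(0.1485) = 0.1663
CDF = 0.5832
Percentile rank = 0.5832 * 100 = 58.32

58.32


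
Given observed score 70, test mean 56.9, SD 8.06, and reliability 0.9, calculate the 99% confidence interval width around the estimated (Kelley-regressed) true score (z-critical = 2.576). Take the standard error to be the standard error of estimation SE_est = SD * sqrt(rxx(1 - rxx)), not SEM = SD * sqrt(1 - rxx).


True score estimate = 0.9*70 + 0.1*56.9 = 68.69
SE_est = SD * sqrt(rxx * (1 - rxx)) = 8.06 * sqrt(0.9 * 0.1) = 8.06 * sqrt(0.09) = 2.418
CI = T_est +/- z * SE_est, so width = 2 * z * SE_est = 2 * 2.576 * 2.418
Width = 12.4575

12.4575


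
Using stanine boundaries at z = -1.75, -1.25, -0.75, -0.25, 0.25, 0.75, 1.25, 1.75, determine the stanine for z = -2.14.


Stanine boundaries: [-1.75, -1.25, -0.75, -0.25, 0.25, 0.75, 1.25, 1.75]
z = -2.14
Check each boundary:
  z < -1.75
  z < -1.25
  z < -0.75
  z < -0.25
  z < 0.25
  z < 0.75
  z < 1.25
  z < 1.75
Highest qualifying boundary gives stanine = 1

1


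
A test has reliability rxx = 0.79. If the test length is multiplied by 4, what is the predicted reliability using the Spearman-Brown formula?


r_new = (n * rxx) / (1 + (n-1) * rxx)
r_new = (4 * 0.79) / (1 + 3 * 0.79)
r_new = 3.16 / 3.37
r_new = 0.9377

0.9377


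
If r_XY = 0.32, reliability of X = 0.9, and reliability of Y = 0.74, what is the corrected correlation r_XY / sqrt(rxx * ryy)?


r_corrected = rxy / sqrt(rxx * ryy)
= 0.32 / sqrt(0.9 * 0.74)
= 0.32 / sqrt(0.666)
= 0.32 / 0.816088
r_corrected = 0.3921

0.3921


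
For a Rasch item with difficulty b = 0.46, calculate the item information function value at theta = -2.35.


P = 1/(1+exp(-(-2.35-0.46))) = 0.0568
I = P*(1-P) = 0.0568 * 0.9432
I = 0.0536

0.0536


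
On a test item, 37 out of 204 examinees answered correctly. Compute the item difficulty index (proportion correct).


Item difficulty p = number correct / total examinees
p = 37 / 204
p = 0.1814

0.1814


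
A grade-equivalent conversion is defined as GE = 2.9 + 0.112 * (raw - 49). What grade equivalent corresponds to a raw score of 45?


raw - median = 45 - 49 = -4
slope * diff = 0.112 * -4 = -0.448
GE = 2.9 + -0.448
GE = 2.452

2.452


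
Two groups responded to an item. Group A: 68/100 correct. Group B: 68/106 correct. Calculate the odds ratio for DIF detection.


Odds_A = 68/32 = 2.125
Odds_B = 68/38 = 1.7895
OR = Odds_A / Odds_B = 2.125 / 1.7895
Exactly, OR = (68 * 38) / (32 * 68) = 2584 / 2176
OR = 1.1875

1.1875


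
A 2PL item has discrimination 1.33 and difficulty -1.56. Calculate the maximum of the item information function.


For 2PL, max info at theta = b = -1.56
I_max = a^2 / 4 = 1.33^2 / 4
= 1.7689 / 4
I_max = 0.4422

0.4422


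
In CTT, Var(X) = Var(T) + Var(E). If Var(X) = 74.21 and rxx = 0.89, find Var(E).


var_true = rxx * var_obs = 0.89 * 74.21 = 66.0469
var_error = var_obs - var_true
var_error = 74.21 - 66.0469
var_error = 8.1631

8.1631


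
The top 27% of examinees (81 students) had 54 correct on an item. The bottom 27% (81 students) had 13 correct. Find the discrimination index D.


p_upper = 54/81 = 0.6667
p_lower = 13/81 = 0.1605
D = 0.6667 - 0.1605 = 0.5062

0.5062


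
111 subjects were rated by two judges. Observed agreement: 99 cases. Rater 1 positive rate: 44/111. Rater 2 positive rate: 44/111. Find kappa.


P_o = 99/111 = 0.891892
P_e = (44*44 + 67*67) / 12321 = 0.521467
kappa = (P_o - P_e) / (1 - P_e)
kappa = (0.891892 - 0.521467) / (1 - 0.521467)
kappa = 0.7741

0.7741


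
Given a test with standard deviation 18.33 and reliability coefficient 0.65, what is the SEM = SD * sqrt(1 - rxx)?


SEM = SD * sqrt(1 - rxx)
SEM = 18.33 * sqrt(1 - 0.65)
SEM = 18.33 * sqrt(0.35) = 18.33 * 0.591608
SEM = 10.8442

10.8442


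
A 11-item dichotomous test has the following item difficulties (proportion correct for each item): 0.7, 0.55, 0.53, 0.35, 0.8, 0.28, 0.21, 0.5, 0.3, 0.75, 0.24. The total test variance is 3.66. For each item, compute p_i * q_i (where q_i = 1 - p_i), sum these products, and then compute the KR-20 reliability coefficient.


For each item, compute p_i * q_i:
  Item 1: 0.7 * 0.3 = 0.21
  Item 2: 0.55 * 0.45 = 0.2475
  Item 3: 0.53 * 0.47 = 0.2491
  Item 4: 0.35 * 0.65 = 0.2275
  Item 5: 0.8 * 0.2 = 0.16
  Item 6: 0.28 * 0.72 = 0.2016
  Item 7: 0.21 * 0.79 = 0.1659
  Item 8: 0.5 * 0.5 = 0.25
  Item 9: 0.3 * 0.7 = 0.21
  Item 10: 0.75 * 0.25 = 0.1875
  Item 11: 0.24 * 0.76 = 0.1824
Sum(p_i * q_i) = 0.21 + 0.2475 + 0.2491 + 0.2275 + 0.16 + 0.2016 + 0.1659 + 0.25 + 0.21 + 0.1875 + 0.1824 = 2.2915
KR-20 = (k/(k-1)) * (1 - Sum(p_i*q_i) / Var_total)
= (11/10) * (1 - 2.2915/3.66)
= 1.1 * 0.3739
KR-20 = 0.4113

0.4113


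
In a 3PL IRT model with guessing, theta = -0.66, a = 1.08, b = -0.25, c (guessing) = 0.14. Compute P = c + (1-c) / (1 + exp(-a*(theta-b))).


logit = 1.08*(-0.66 - -0.25) = -0.4428
P* = 1/(1 + exp(--0.4428)) = 0.3911
P = 0.14 + (1 - 0.14) * 0.3911
P = 0.4763

0.4763


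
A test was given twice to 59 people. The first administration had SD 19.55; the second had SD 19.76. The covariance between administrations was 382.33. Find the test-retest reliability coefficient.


r = cov(X,Y) / (SD_X * SD_Y)
r = 382.33 / (19.55 * 19.76)
r = 382.33 / 386.308
r = 0.9897

0.9897


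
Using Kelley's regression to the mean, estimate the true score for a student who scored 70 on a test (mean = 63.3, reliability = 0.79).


T_est = rxx * X + (1 - rxx) * mean
T_est = 0.79 * 70 + 0.21 * 63.3
T_est = 55.3 + 13.293
T_est = 68.593

68.593


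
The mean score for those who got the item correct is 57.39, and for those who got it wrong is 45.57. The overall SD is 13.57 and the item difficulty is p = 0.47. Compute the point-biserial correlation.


q = 1 - p = 0.53
rpb = ((M1 - M0) / SD) * sqrt(p * q)
rpb = ((57.39 - 45.57) / 13.57) * sqrt(0.47 * 0.53)
rpb = 0.4347

0.4347


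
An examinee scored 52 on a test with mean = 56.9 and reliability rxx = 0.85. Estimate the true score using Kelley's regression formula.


T_est = rxx * X + (1 - rxx) * mean
T_est = 0.85 * 52 + 0.15 * 56.9
T_est = 44.2 + 8.535
T_est = 52.735

52.735


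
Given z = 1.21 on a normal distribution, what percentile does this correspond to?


CDF(z) = 0.5 * (1 + erf(z/sqrt(2)))
erf(0.8556) = 0.7737
CDF = 0.8869
Percentile rank = 0.8869 * 100 = 88.69

88.69


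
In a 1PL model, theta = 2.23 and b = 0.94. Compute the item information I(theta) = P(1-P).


P = 1/(1+exp(-(2.23-0.94))) = 0.7841
I = P*(1-P) = 0.7841 * 0.2159
I = 0.1693

0.1693


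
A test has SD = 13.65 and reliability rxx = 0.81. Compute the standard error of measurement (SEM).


SEM = SD * sqrt(1 - rxx)
SEM = 13.65 * sqrt(1 - 0.81)
SEM = 13.65 * sqrt(0.19) = 13.65 * 0.43589
SEM = 5.9499

5.9499


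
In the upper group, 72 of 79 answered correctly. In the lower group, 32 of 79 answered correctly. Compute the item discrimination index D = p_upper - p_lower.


p_upper = 72/79 = 0.9114
p_lower = 32/79 = 0.4051
D = 0.9114 - 0.4051 = 0.5063

0.5063


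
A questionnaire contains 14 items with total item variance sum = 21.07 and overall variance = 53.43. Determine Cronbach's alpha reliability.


alpha = (k/(k-1)) * (1 - sum(si^2)/s_total^2)
= (14/13) * (1 - 21.07/53.43)
alpha = 0.6522

0.6522


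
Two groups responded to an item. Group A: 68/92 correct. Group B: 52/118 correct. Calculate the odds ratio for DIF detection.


Odds_A = 68/24 = 2.8333
Odds_B = 52/66 = 0.7879
OR = Odds_A / Odds_B = 2.8333 / 0.7879
Exactly, OR = (68 * 66) / (24 * 52) = 4488 / 1248
OR = 3.5962

3.5962


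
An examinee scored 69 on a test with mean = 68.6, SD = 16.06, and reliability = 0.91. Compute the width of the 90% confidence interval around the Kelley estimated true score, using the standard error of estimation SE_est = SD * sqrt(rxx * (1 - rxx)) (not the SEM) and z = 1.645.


True score estimate = 0.91*69 + 0.09*68.6 = 68.964
SE_est = SD * sqrt(rxx * (1 - rxx)) = 16.06 * sqrt(0.91 * 0.09) = 16.06 * sqrt(0.0819) = 4.596079
CI = T_est +/- z * SE_est, so width = 2 * z * SE_est = 2 * 1.645 * 4.596079
Width = 15.1211

15.1211


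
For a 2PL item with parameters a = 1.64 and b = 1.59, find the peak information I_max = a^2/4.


For 2PL, max info at theta = b = 1.59
I_max = a^2 / 4 = 1.64^2 / 4
= 2.6896 / 4
I_max = 0.6724

0.6724


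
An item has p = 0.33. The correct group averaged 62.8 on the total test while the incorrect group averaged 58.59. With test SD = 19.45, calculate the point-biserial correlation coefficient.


q = 1 - p = 0.67
rpb = ((M1 - M0) / SD) * sqrt(p * q)
rpb = ((62.8 - 58.59) / 19.45) * sqrt(0.33 * 0.67)
rpb = 0.1018

0.1018


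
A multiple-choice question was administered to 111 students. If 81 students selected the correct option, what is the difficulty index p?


Item difficulty p = number correct / total examinees
p = 81 / 111
p = 0.7297

0.7297


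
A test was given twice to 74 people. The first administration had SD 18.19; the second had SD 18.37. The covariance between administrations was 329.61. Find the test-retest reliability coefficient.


r = cov(X,Y) / (SD_X * SD_Y)
r = 329.61 / (18.19 * 18.37)
r = 329.61 / 334.1503
r = 0.9864

0.9864


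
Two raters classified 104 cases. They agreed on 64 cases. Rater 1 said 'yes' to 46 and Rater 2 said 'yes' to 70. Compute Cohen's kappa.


P_o = 64/104 = 0.615385
P_e = (46*70 + 58*34) / 10816 = 0.48003
kappa = (P_o - P_e) / (1 - P_e)
kappa = (0.615385 - 0.48003) / (1 - 0.48003)
kappa = 0.2603

0.2603


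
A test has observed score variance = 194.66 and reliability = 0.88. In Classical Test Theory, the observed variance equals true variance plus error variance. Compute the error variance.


var_true = rxx * var_obs = 0.88 * 194.66 = 171.3008
var_error = var_obs - var_true
var_error = 194.66 - 171.3008
var_error = 23.3592

23.3592


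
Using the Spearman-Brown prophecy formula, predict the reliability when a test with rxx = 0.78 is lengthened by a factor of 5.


r_new = (n * rxx) / (1 + (n-1) * rxx)
r_new = (5 * 0.78) / (1 + 4 * 0.78)
r_new = 3.9 / 4.12
r_new = 0.9466

0.9466


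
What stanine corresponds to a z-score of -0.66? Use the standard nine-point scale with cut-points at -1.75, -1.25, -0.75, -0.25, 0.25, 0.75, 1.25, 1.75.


Stanine boundaries: [-1.75, -1.25, -0.75, -0.25, 0.25, 0.75, 1.25, 1.75]
z = -0.66
Check each boundary:
  z >= -1.75 -> could be stanine 2
  z >= -1.25 -> could be stanine 3
  z >= -0.75 -> could be stanine 4
  z < -0.25
  z < 0.25
  z < 0.75
  z < 1.25
  z < 1.75
Highest qualifying boundary gives stanine = 4

4


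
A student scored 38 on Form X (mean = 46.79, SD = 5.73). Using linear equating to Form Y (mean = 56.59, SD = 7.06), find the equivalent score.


slope = SD_Y / SD_X = 7.06 / 5.73 ~ 1.2321
intercept = mean_Y - slope * mean_X = 56.59 - (7.06 / 5.73) * 46.79 ~ -1.0605
Y = slope * X + intercept. To avoid rounding drift from the rounded slope/intercept, evaluate the equivalent form Y = mean_Y + SD_Y * (X - mean_X) / SD_X at full precision:
Y = 56.59 + 7.06 * (38 - 46.79) / 5.73
Y = 56.59 - 7.06 * 8.79 / 5.73
Y = 56.59 - 62.0574 / 5.73
Y = 56.59 - 10.8303
Y = 45.7597

45.7597


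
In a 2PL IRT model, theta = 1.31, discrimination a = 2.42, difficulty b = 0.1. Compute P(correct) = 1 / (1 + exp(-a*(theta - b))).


a*(theta - b) = 2.42 * (1.31 - 0.1) = 2.9282
exp(-2.9282) = 0.0535
P = 1 / (1 + 0.0535)
P = 0.9492

0.9492


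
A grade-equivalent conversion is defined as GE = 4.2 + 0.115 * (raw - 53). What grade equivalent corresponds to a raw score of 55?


raw - median = 55 - 53 = 2
slope * diff = 0.115 * 2 = 0.23
GE = 4.2 + 0.23
GE = 4.43

4.43


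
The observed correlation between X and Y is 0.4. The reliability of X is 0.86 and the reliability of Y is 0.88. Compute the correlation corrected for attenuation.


r_corrected = rxy / sqrt(rxx * ryy)
= 0.4 / sqrt(0.86 * 0.88)
= 0.4 / sqrt(0.7568)
= 0.4 / 0.869943
r_corrected = 0.4598

0.4598


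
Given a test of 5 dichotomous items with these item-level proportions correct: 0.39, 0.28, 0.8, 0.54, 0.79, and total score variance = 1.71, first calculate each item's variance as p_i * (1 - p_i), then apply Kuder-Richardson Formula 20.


For each item, compute p_i * q_i:
  Item 1: 0.39 * 0.61 = 0.2379
  Item 2: 0.28 * 0.72 = 0.2016
  Item 3: 0.8 * 0.2 = 0.16
  Item 4: 0.54 * 0.46 = 0.2484
  Item 5: 0.79 * 0.21 = 0.1659
Sum(p_i * q_i) = 0.2379 + 0.2016 + 0.16 + 0.2484 + 0.1659 = 1.0138
KR-20 = (k/(k-1)) * (1 - Sum(p_i*q_i) / Var_total)
= (5/4) * (1 - 1.0138/1.71)
= 1.25 * 0.4071
KR-20 = 0.5089

0.5089


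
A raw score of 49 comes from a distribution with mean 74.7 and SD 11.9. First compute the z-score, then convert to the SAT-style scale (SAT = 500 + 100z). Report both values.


z = (X - mean) / SD = (49 - 74.7) / 11.9
z = -25.7 / 11.9
z = -2.1597
SAT-scale = SAT = 500 + 100z
Carry z at full precision (z = -25.7 / 11.9) into the conversion:
SAT-scale = 500 + 100 * (-25.7 / 11.9) = 500 + -2570 / 11.9
SAT-scale = 500 + -215.9664
SAT-scale = 284.0336

284.0336


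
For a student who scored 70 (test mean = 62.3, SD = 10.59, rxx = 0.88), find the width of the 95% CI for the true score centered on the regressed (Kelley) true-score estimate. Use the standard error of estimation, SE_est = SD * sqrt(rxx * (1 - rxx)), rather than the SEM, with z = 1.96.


True score estimate = 0.88*70 + 0.12*62.3 = 69.076
SE_est = SD * sqrt(rxx * (1 - rxx)) = 10.59 * sqrt(0.88 * 0.12) = 10.59 * sqrt(0.1056) = 3.441343
CI = T_est +/- z * SE_est, so width = 2 * z * SE_est = 2 * 1.96 * 3.441343
Width = 13.4901

13.4901


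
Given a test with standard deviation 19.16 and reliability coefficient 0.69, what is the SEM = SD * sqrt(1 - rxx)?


SEM = SD * sqrt(1 - rxx)
SEM = 19.16 * sqrt(1 - 0.69)
SEM = 19.16 * sqrt(0.31) = 19.16 * 0.556776
SEM = 10.6678

10.6678


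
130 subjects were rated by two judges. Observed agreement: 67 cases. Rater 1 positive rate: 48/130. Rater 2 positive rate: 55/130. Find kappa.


P_o = 67/130 = 0.515385
P_e = (48*55 + 82*75) / 16900 = 0.520118
kappa = (P_o - P_e) / (1 - P_e)
kappa = (0.515385 - 0.520118) / (1 - 0.520118)
kappa = -0.0099

-0.0099


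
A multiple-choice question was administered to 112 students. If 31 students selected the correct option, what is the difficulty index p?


Item difficulty p = number correct / total examinees
p = 31 / 112
p = 0.2768

0.2768


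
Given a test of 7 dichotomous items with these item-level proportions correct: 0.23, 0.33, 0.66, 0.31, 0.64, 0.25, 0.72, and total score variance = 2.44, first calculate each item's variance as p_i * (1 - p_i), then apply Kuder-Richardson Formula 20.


For each item, compute p_i * q_i:
  Item 1: 0.23 * 0.77 = 0.1771
  Item 2: 0.33 * 0.67 = 0.2211
  Item 3: 0.66 * 0.34 = 0.2244
  Item 4: 0.31 * 0.69 = 0.2139
  Item 5: 0.64 * 0.36 = 0.2304
  Item 6: 0.25 * 0.75 = 0.1875
  Item 7: 0.72 * 0.28 = 0.2016
Sum(p_i * q_i) = 0.1771 + 0.2211 + 0.2244 + 0.2139 + 0.2304 + 0.1875 + 0.2016 = 1.456
KR-20 = (k/(k-1)) * (1 - Sum(p_i*q_i) / Var_total)
= (7/6) * (1 - 1.456/2.44)
= 1.1667 * 0.4033
KR-20 = 0.4705

0.4705


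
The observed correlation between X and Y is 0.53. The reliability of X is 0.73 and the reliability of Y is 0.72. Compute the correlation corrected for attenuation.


r_corrected = rxy / sqrt(rxx * ryy)
= 0.53 / sqrt(0.73 * 0.72)
= 0.53 / sqrt(0.5256)
= 0.53 / 0.724983
r_corrected = 0.7311

0.7311


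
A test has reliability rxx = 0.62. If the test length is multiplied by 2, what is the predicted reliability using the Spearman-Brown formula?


r_new = (n * rxx) / (1 + (n-1) * rxx)
r_new = (2 * 0.62) / (1 + 1 * 0.62)
r_new = 1.24 / 1.62
r_new = 0.7654

0.7654


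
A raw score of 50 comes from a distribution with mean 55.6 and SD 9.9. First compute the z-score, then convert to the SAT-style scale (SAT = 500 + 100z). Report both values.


z = (X - mean) / SD = (50 - 55.6) / 9.9
z = -5.6 / 9.9
z = -0.5657
SAT-scale = SAT = 500 + 100z
Carry z at full precision (z = -5.6 / 9.9) into the conversion:
SAT-scale = 500 + 100 * (-5.6 / 9.9) = 500 + -560 / 9.9
SAT-scale = 500 + -56.5657
SAT-scale = 443.4343

443.4343


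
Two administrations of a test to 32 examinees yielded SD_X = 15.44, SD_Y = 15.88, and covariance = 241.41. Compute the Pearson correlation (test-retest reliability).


r = cov(X,Y) / (SD_X * SD_Y)
r = 241.41 / (15.44 * 15.88)
r = 241.41 / 245.1872
r = 0.9846

0.9846


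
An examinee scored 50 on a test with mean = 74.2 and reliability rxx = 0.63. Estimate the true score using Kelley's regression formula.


T_est = rxx * X + (1 - rxx) * mean
T_est = 0.63 * 50 + 0.37 * 74.2
T_est = 31.5 + 27.454
T_est = 58.954

58.954


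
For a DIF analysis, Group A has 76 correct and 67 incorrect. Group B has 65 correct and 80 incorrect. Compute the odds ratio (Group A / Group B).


Odds_A = 76/67 = 1.1343
Odds_B = 65/80 = 0.8125
OR = Odds_A / Odds_B = 1.1343 / 0.8125
Exactly, OR = (76 * 80) / (67 * 65) = 6080 / 4355
OR = 1.3961

1.3961


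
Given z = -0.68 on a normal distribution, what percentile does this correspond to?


CDF(z) = 0.5 * (1 + erf(z/sqrt(2)))
erf(-0.4808) = -0.5035
CDF = 0.2483
Percentile rank = 0.2483 * 100 = 24.83

24.83


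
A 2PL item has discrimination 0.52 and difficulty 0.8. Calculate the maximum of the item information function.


For 2PL, max info at theta = b = 0.8
I_max = a^2 / 4 = 0.52^2 / 4
= 0.2704 / 4
I_max = 0.0676

0.0676


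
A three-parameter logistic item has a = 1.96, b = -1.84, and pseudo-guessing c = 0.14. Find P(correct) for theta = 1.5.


logit = 1.96*(1.5 - -1.84) = 6.5464
P* = 1/(1 + exp(-6.5464)) = 0.9986
P = 0.14 + (1 - 0.14) * 0.9986
P = 0.9988

0.9988


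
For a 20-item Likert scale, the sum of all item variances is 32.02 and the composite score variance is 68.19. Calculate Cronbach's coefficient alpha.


alpha = (k/(k-1)) * (1 - sum(si^2)/s_total^2)
= (20/19) * (1 - 32.02/68.19)
alpha = 0.5583

0.5583


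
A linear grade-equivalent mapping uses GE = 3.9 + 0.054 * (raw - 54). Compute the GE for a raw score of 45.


raw - median = 45 - 54 = -9
slope * diff = 0.054 * -9 = -0.486
GE = 3.9 + -0.486
GE = 3.414

3.414


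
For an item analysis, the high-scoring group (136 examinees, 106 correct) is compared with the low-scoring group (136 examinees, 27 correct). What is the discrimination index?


p_upper = 106/136 = 0.7794
p_lower = 27/136 = 0.1985
D = 0.7794 - 0.1985 = 0.5809

0.5809


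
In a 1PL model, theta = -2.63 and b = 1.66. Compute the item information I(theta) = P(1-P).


P = 1/(1+exp(-(-2.63-1.66))) = 0.0135
I = P*(1-P) = 0.0135 * 0.9865
I = 0.0133

0.0133


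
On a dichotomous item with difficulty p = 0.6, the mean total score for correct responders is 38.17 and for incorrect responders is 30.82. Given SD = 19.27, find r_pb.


q = 1 - p = 0.4
rpb = ((M1 - M0) / SD) * sqrt(p * q)
rpb = ((38.17 - 30.82) / 19.27) * sqrt(0.6 * 0.4)
rpb = 0.1869

0.1869


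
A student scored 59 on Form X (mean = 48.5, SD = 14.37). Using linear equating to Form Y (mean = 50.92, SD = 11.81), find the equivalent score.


slope = SD_Y / SD_X = 11.81 / 14.37 ~ 0.8219
intercept = mean_Y - slope * mean_X = 50.92 - (11.81 / 14.37) * 48.5 ~ 11.0602
Y = slope * X + intercept. To avoid rounding drift from the rounded slope/intercept, evaluate the equivalent form Y = mean_Y + SD_Y * (X - mean_X) / SD_X at full precision:
Y = 50.92 + 11.81 * (59 - 48.5) / 14.37
Y = 50.92 + 11.81 * 10.5 / 14.37
Y = 50.92 + 124.005 / 14.37
Y = 50.92 + 8.6294
Y = 59.5494

59.5494


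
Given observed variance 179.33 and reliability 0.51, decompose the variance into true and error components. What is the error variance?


var_true = rxx * var_obs = 0.51 * 179.33 = 91.4583
var_error = var_obs - var_true
var_error = 179.33 - 91.4583
var_error = 87.8717

87.8717


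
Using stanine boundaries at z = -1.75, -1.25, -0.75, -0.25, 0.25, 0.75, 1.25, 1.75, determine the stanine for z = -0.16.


Stanine boundaries: [-1.75, -1.25, -0.75, -0.25, 0.25, 0.75, 1.25, 1.75]
z = -0.16
Check each boundary:
  z >= -1.75 -> could be stanine 2
  z >= -1.25 -> could be stanine 3
  z >= -0.75 -> could be stanine 4
  z >= -0.25 -> could be stanine 5
  z < 0.25
  z < 0.75
  z < 1.25
  z < 1.75
Highest qualifying boundary gives stanine = 5

5


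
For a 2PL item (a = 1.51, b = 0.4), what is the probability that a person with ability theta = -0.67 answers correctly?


a*(theta - b) = 1.51 * (-0.67 - 0.4) = -1.6157
exp(--1.6157) = 5.0314
P = 1 / (1 + 5.0314)
P = 0.1658

0.1658


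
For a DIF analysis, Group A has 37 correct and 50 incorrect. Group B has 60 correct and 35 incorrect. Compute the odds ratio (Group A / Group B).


Odds_A = 37/50 = 0.74
Odds_B = 60/35 = 1.7143
OR = Odds_A / Odds_B = 0.74 / 1.7143
Exactly, OR = (37 * 35) / (50 * 60) = 1295 / 3000
OR = 0.4317

0.4317


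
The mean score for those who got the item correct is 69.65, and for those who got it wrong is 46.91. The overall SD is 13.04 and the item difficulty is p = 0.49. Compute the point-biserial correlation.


q = 1 - p = 0.51
rpb = ((M1 - M0) / SD) * sqrt(p * q)
rpb = ((69.65 - 46.91) / 13.04) * sqrt(0.49 * 0.51)
rpb = 0.8718

0.8718


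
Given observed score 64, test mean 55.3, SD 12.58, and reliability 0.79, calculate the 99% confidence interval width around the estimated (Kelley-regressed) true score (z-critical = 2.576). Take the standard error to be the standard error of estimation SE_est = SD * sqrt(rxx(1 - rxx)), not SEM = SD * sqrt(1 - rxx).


True score estimate = 0.79*64 + 0.21*55.3 = 62.173
SE_est = SD * sqrt(rxx * (1 - rxx)) = 12.58 * sqrt(0.79 * 0.21) = 12.58 * sqrt(0.1659) = 5.123938
CI = T_est +/- z * SE_est, so width = 2 * z * SE_est = 2 * 2.576 * 5.123938
Width = 26.3985

26.3985


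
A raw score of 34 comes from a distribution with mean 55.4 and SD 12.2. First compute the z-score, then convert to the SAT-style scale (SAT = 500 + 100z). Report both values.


z = (X - mean) / SD = (34 - 55.4) / 12.2
z = -21.4 / 12.2
z = -1.7541
SAT-scale = SAT = 500 + 100z
Carry z at full precision (z = -21.4 / 12.2) into the conversion:
SAT-scale = 500 + 100 * (-21.4 / 12.2) = 500 + -2140 / 12.2
SAT-scale = 500 + -175.4098
SAT-scale = 324.5902

324.5902


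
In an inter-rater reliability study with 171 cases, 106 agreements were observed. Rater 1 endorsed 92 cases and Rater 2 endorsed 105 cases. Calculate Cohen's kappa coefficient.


P_o = 106/171 = 0.619883
P_e = (92*105 + 79*66) / 29241 = 0.508669
kappa = (P_o - P_e) / (1 - P_e)
kappa = (0.619883 - 0.508669) / (1 - 0.508669)
kappa = 0.2264

0.2264


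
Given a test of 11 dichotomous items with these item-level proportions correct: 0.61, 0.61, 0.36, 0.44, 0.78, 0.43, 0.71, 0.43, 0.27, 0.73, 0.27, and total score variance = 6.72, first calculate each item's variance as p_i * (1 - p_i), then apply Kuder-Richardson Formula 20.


For each item, compute p_i * q_i:
  Item 1: 0.61 * 0.39 = 0.2379
  Item 2: 0.61 * 0.39 = 0.2379
  Item 3: 0.36 * 0.64 = 0.2304
  Item 4: 0.44 * 0.56 = 0.2464
  Item 5: 0.78 * 0.22 = 0.1716
  Item 6: 0.43 * 0.57 = 0.2451
  Item 7: 0.71 * 0.29 = 0.2059
  Item 8: 0.43 * 0.57 = 0.2451
  Item 9: 0.27 * 0.73 = 0.1971
  Item 10: 0.73 * 0.27 = 0.1971
  Item 11: 0.27 * 0.73 = 0.1971
Sum(p_i * q_i) = 0.2379 + 0.2379 + 0.2304 + 0.2464 + 0.1716 + 0.2451 + 0.2059 + 0.2451 + 0.1971 + 0.1971 + 0.1971 = 2.4116
KR-20 = (k/(k-1)) * (1 - Sum(p_i*q_i) / Var_total)
= (11/10) * (1 - 2.4116/6.72)
= 1.1 * 0.6411
KR-20 = 0.7052

0.7052


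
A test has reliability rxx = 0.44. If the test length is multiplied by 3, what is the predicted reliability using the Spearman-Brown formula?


r_new = (n * rxx) / (1 + (n-1) * rxx)
r_new = (3 * 0.44) / (1 + 2 * 0.44)
r_new = 1.32 / 1.88
r_new = 0.7021

0.7021


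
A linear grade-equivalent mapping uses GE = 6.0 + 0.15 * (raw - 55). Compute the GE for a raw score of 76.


raw - median = 76 - 55 = 21
slope * diff = 0.15 * 21 = 3.15
GE = 6.0 + 3.15
GE = 9.15

9.15


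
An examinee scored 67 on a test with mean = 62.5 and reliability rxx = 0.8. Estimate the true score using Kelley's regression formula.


T_est = rxx * X + (1 - rxx) * mean
T_est = 0.8 * 67 + 0.2 * 62.5
T_est = 53.6 + 12.5
T_est = 66.1

66.1


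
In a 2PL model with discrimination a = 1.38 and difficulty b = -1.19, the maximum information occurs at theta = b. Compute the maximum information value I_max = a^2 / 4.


For 2PL, max info at theta = b = -1.19
I_max = a^2 / 4 = 1.38^2 / 4
= 1.9044 / 4
I_max = 0.4761

0.4761


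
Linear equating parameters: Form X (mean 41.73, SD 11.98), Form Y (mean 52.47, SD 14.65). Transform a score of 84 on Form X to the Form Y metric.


slope = SD_Y / SD_X = 14.65 / 11.98 ~ 1.2229
intercept = mean_Y - slope * mean_X = 52.47 - (14.65 / 11.98) * 41.73 ~ 1.4396
Y = slope * X + intercept. To avoid rounding drift from the rounded slope/intercept, evaluate the equivalent form Y = mean_Y + SD_Y * (X - mean_X) / SD_X at full precision:
Y = 52.47 + 14.65 * (84 - 41.73) / 11.98
Y = 52.47 + 14.65 * 42.27 / 11.98
Y = 52.47 + 619.2555 / 11.98
Y = 52.47 + 51.6908
Y = 104.1608

104.1608


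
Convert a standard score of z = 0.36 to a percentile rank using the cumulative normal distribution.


CDF(z) = 0.5 * (1 + erf(z/sqrt(2)))
erf(0.2546) = 0.2812
CDF = 0.6406
Percentile rank = 0.6406 * 100 = 64.06

64.06


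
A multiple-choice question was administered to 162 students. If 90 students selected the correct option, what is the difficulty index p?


Item difficulty p = number correct / total examinees
p = 90 / 162
p = 0.5556

0.5556


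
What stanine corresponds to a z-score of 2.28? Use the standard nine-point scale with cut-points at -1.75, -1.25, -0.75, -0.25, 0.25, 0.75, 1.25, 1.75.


Stanine boundaries: [-1.75, -1.25, -0.75, -0.25, 0.25, 0.75, 1.25, 1.75]
z = 2.28
Check each boundary:
  z >= -1.75 -> could be stanine 2
  z >= -1.25 -> could be stanine 3
  z >= -0.75 -> could be stanine 4
  z >= -0.25 -> could be stanine 5
  z >= 0.25 -> could be stanine 6
  z >= 0.75 -> could be stanine 7
  z >= 1.25 -> could be stanine 8
  z >= 1.75 -> could be stanine 9
Highest qualifying boundary gives stanine = 9

9


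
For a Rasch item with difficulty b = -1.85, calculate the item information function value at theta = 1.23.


P = 1/(1+exp(-(1.23--1.85))) = 0.9561
I = P*(1-P) = 0.9561 * 0.0439
I = 0.042

0.042


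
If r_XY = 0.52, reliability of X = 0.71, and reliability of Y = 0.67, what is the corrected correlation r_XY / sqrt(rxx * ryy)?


r_corrected = rxy / sqrt(rxx * ryy)
= 0.52 / sqrt(0.71 * 0.67)
= 0.52 / sqrt(0.4757)
= 0.52 / 0.68971
r_corrected = 0.7539

0.7539


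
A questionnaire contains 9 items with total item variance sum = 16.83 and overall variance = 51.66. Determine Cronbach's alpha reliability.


alpha = (k/(k-1)) * (1 - sum(si^2)/s_total^2)
= (9/8) * (1 - 16.83/51.66)
alpha = 0.7585

0.7585


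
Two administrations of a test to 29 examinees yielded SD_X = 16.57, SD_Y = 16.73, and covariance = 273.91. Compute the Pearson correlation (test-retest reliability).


r = cov(X,Y) / (SD_X * SD_Y)
r = 273.91 / (16.57 * 16.73)
r = 273.91 / 277.2161
r = 0.9881

0.9881


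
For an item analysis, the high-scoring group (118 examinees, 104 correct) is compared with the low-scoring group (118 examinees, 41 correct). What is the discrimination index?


p_upper = 104/118 = 0.8814
p_lower = 41/118 = 0.3475
D = 0.8814 - 0.3475 = 0.5339

0.5339


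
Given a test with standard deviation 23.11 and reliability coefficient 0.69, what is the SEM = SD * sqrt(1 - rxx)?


SEM = SD * sqrt(1 - rxx)
SEM = 23.11 * sqrt(1 - 0.69)
SEM = 23.11 * sqrt(0.31) = 23.11 * 0.556776
SEM = 12.8671

12.8671


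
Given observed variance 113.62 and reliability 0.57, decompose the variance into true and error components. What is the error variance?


var_true = rxx * var_obs = 0.57 * 113.62 = 64.7634
var_error = var_obs - var_true
var_error = 113.62 - 64.7634
var_error = 48.8566

48.8566


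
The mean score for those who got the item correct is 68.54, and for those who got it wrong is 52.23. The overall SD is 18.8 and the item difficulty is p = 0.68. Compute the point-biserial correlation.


q = 1 - p = 0.32
rpb = ((M1 - M0) / SD) * sqrt(p * q)
rpb = ((68.54 - 52.23) / 18.8) * sqrt(0.68 * 0.32)
rpb = 0.4047

0.4047


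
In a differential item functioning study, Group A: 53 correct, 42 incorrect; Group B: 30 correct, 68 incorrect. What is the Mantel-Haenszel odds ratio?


Odds_A = 53/42 = 1.2619
Odds_B = 30/68 = 0.4412
OR = Odds_A / Odds_B = 1.2619 / 0.4412
Exactly, OR = (53 * 68) / (42 * 30) = 3604 / 1260
OR = 2.8603

2.8603


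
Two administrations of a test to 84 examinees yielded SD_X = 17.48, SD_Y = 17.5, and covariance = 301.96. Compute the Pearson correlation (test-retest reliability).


r = cov(X,Y) / (SD_X * SD_Y)
r = 301.96 / (17.48 * 17.5)
r = 301.96 / 305.9
r = 0.9871

0.9871


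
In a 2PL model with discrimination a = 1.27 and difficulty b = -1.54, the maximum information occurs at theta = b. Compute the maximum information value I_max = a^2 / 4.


For 2PL, max info at theta = b = -1.54
I_max = a^2 / 4 = 1.27^2 / 4
= 1.6129 / 4
I_max = 0.4032

0.4032


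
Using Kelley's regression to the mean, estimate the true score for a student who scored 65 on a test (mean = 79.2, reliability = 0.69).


T_est = rxx * X + (1 - rxx) * mean
T_est = 0.69 * 65 + 0.31 * 79.2
T_est = 44.85 + 24.552
T_est = 69.402

69.402


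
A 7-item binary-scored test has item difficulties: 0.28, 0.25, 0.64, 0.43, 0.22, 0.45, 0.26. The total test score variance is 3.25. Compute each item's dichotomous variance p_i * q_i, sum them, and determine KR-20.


For each item, compute p_i * q_i:
  Item 1: 0.28 * 0.72 = 0.2016
  Item 2: 0.25 * 0.75 = 0.1875
  Item 3: 0.64 * 0.36 = 0.2304
  Item 4: 0.43 * 0.57 = 0.2451
  Item 5: 0.22 * 0.78 = 0.1716
  Item 6: 0.45 * 0.55 = 0.2475
  Item 7: 0.26 * 0.74 = 0.1924
Sum(p_i * q_i) = 0.2016 + 0.1875 + 0.2304 + 0.2451 + 0.1716 + 0.2475 + 0.1924 = 1.4761
KR-20 = (k/(k-1)) * (1 - Sum(p_i*q_i) / Var_total)
= (7/6) * (1 - 1.4761/3.25)
= 1.1667 * 0.5458
KR-20 = 0.6368

0.6368


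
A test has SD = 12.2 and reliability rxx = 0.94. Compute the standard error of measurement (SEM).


SEM = SD * sqrt(1 - rxx)
SEM = 12.2 * sqrt(1 - 0.94)
SEM = 12.2 * sqrt(0.06) = 12.2 * 0.244949
SEM = 2.9884

2.9884


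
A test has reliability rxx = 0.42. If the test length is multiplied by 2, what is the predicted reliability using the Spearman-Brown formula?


r_new = (n * rxx) / (1 + (n-1) * rxx)
r_new = (2 * 0.42) / (1 + 1 * 0.42)
r_new = 0.84 / 1.42
r_new = 0.5915

0.5915


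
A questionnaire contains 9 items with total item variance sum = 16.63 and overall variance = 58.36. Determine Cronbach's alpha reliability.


alpha = (k/(k-1)) * (1 - sum(si^2)/s_total^2)
= (9/8) * (1 - 16.63/58.36)
alpha = 0.8044

0.8044


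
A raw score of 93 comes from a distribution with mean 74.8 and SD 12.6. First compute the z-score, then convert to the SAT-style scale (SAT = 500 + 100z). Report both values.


z = (X - mean) / SD = (93 - 74.8) / 12.6
z = 18.2 / 12.6
z = 1.4444
SAT-scale = SAT = 500 + 100z
Carry z at full precision (z = 18.2 / 12.6) into the conversion:
SAT-scale = 500 + 100 * (18.2 / 12.6) = 500 + 1820 / 12.6
SAT-scale = 500 + 144.4444
SAT-scale = 644.4444

644.4444


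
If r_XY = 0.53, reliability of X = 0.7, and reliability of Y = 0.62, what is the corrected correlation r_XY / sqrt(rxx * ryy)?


r_corrected = rxy / sqrt(rxx * ryy)
= 0.53 / sqrt(0.7 * 0.62)
= 0.53 / sqrt(0.434)
= 0.53 / 0.658787
r_corrected = 0.8045

0.8045


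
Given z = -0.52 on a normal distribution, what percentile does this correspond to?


CDF(z) = 0.5 * (1 + erf(z/sqrt(2)))
erf(-0.3677) = -0.3969
CDF = 0.3015
Percentile rank = 0.3015 * 100 = 30.15

30.15


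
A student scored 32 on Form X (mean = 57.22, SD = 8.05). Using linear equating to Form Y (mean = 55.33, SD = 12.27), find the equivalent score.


slope = SD_Y / SD_X = 12.27 / 8.05 ~ 1.5242
intercept = mean_Y - slope * mean_X = 55.33 - (12.27 / 8.05) * 57.22 ~ -31.8861
Y = slope * X + intercept. To avoid rounding drift from the rounded slope/intercept, evaluate the equivalent form Y = mean_Y + SD_Y * (X - mean_X) / SD_X at full precision:
Y = 55.33 + 12.27 * (32 - 57.22) / 8.05
Y = 55.33 - 12.27 * 25.22 / 8.05
Y = 55.33 - 309.4494 / 8.05
Y = 55.33 - 38.4409
Y = 16.8891

16.8891


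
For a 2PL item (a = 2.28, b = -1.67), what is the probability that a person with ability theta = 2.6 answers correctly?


a*(theta - b) = 2.28 * (2.6 - -1.67) = 9.7356
exp(-9.7356) = 0.0001
P = 1 / (1 + 0.0001)
P = 0.9999

0.9999


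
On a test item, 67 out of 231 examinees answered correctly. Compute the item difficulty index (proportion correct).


Item difficulty p = number correct / total examinees
p = 67 / 231
p = 0.29

0.29


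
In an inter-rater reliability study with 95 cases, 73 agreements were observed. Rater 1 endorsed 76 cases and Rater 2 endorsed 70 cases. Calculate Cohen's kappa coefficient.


P_o = 73/95 = 0.768421
P_e = (76*70 + 19*25) / 9025 = 0.642105
kappa = (P_o - P_e) / (1 - P_e)
kappa = (0.768421 - 0.642105) / (1 - 0.642105)
kappa = 0.3529

0.3529


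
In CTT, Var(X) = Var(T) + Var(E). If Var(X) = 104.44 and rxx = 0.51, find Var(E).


var_true = rxx * var_obs = 0.51 * 104.44 = 53.2644
var_error = var_obs - var_true
var_error = 104.44 - 53.2644
var_error = 51.1756

51.1756


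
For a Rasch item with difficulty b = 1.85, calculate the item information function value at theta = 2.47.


P = 1/(1+exp(-(2.47-1.85))) = 0.6502
I = P*(1-P) = 0.6502 * 0.3498
I = 0.2274

0.2274


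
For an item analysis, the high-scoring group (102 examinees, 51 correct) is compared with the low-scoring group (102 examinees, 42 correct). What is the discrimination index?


p_upper = 51/102 = 0.5
p_lower = 42/102 = 0.4118
D = 0.5 - 0.4118 = 0.0882

0.0882


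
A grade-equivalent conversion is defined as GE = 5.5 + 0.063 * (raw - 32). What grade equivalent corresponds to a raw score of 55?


raw - median = 55 - 32 = 23
slope * diff = 0.063 * 23 = 1.449
GE = 5.5 + 1.449
GE = 6.949

6.949


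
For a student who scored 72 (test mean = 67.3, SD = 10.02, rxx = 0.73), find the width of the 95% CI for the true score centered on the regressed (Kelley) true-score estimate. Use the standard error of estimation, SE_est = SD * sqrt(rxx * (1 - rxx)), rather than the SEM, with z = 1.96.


True score estimate = 0.73*72 + 0.27*67.3 = 70.731
SE_est = SD * sqrt(rxx * (1 - rxx)) = 10.02 * sqrt(0.73 * 0.27) = 10.02 * sqrt(0.1971) = 4.448474
CI = T_est +/- z * SE_est, so width = 2 * z * SE_est = 2 * 1.96 * 4.448474
Width = 17.438

17.438


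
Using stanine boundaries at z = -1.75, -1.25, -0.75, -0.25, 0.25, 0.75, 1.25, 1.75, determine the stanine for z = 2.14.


Stanine boundaries: [-1.75, -1.25, -0.75, -0.25, 0.25, 0.75, 1.25, 1.75]
z = 2.14
Check each boundary:
  z >= -1.75 -> could be stanine 2
  z >= -1.25 -> could be stanine 3
  z >= -0.75 -> could be stanine 4
  z >= -0.25 -> could be stanine 5
  z >= 0.25 -> could be stanine 6
  z >= 0.75 -> could be stanine 7
  z >= 1.25 -> could be stanine 8
  z >= 1.75 -> could be stanine 9
Highest qualifying boundary gives stanine = 9

9


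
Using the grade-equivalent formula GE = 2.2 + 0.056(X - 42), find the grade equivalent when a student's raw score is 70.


raw - median = 70 - 42 = 28
slope * diff = 0.056 * 28 = 1.568
GE = 2.2 + 1.568
GE = 3.768

3.768


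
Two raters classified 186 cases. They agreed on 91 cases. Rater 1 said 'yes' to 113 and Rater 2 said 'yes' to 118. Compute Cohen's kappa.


P_o = 91/186 = 0.489247
P_e = (113*118 + 73*68) / 34596 = 0.528905
kappa = (P_o - P_e) / (1 - P_e)
kappa = (0.489247 - 0.528905) / (1 - 0.528905)
kappa = -0.0842

-0.0842


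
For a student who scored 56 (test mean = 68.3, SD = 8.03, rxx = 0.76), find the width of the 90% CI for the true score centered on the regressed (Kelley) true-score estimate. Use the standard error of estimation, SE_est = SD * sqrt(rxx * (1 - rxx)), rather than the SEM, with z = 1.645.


True score estimate = 0.76*56 + 0.24*68.3 = 58.952
SE_est = SD * sqrt(rxx * (1 - rxx)) = 8.03 * sqrt(0.76 * 0.24) = 8.03 * sqrt(0.1824) = 3.429478
CI = T_est +/- z * SE_est, so width = 2 * z * SE_est = 2 * 1.645 * 3.429478
Width = 11.283

11.283


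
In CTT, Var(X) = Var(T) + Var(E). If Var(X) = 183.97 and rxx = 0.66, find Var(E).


var_true = rxx * var_obs = 0.66 * 183.97 = 121.4202
var_error = var_obs - var_true
var_error = 183.97 - 121.4202
var_error = 62.5498

62.5498


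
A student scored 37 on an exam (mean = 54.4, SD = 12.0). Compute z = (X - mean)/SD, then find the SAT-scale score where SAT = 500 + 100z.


z = (X - mean) / SD = (37 - 54.4) / 12.0
z = -17.4 / 12.0
z = -1.45
SAT-scale = SAT = 500 + 100z
Carry z at full precision (z = -17.4 / 12.0) into the conversion:
SAT-scale = 500 + 100 * (-17.4 / 12.0) = 500 + -1740 / 12.0
SAT-scale = 500 + -145.0
SAT-scale = 355.0

355.0


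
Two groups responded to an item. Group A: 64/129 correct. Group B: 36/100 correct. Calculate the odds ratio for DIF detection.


Odds_A = 64/65 = 0.9846
Odds_B = 36/64 = 0.5625
OR = Odds_A / Odds_B = 0.9846 / 0.5625
Exactly, OR = (64 * 64) / (65 * 36) = 4096 / 2340
OR = 1.7504

1.7504


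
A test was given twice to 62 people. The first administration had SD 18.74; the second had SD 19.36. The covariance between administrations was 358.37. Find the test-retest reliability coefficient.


r = cov(X,Y) / (SD_X * SD_Y)
r = 358.37 / (18.74 * 19.36)
r = 358.37 / 362.8064
r = 0.9878

0.9878


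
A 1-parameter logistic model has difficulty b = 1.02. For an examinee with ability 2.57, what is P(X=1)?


theta - b = 2.57 - 1.02 = 1.55
exp(-(theta - b)) = exp(-1.55) = 0.2122
P = 1 / (1 + 0.2122)
P = 0.8249

0.8249


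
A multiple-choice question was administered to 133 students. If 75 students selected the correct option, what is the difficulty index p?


Item difficulty p = number correct / total examinees
p = 75 / 133
p = 0.5639

0.5639


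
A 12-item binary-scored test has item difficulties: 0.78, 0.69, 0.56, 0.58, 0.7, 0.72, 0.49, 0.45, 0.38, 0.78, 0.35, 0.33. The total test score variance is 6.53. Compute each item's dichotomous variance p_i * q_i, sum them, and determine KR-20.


For each item, compute p_i * q_i:
  Item 1: 0.78 * 0.22 = 0.1716
  Item 2: 0.69 * 0.31 = 0.2139
  Item 3: 0.56 * 0.44 = 0.2464
  Item 4: 0.58 * 0.42 = 0.2436
  Item 5: 0.7 * 0.3 = 0.21
  Item 6: 0.72 * 0.28 = 0.2016
  Item 7: 0.49 * 0.51 = 0.2499
  Item 8: 0.45 * 0.55 = 0.2475
  Item 9: 0.38 * 0.62 = 0.2356
  Item 10: 0.78 * 0.22 = 0.1716
  Item 11: 0.35 * 0.65 = 0.2275
  Item 12: 0.33 * 0.67 = 0.2211
Sum(p_i * q_i) = 0.1716 + 0.2139 + 0.2464 + 0.2436 + 0.21 + 0.2016 + 0.2499 + 0.2475 + 0.2356 + 0.1716 + 0.2275 + 0.2211 = 2.6403
KR-20 = (k/(k-1)) * (1 - Sum(p_i*q_i) / Var_total)
= (12/11) * (1 - 2.6403/6.53)
= 1.0909 * 0.5957
KR-20 = 0.6498

0.6498


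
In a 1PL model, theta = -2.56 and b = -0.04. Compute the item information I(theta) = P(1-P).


P = 1/(1+exp(-(-2.56--0.04))) = 0.0745
I = P*(1-P) = 0.0745 * 0.9255
I = 0.0689

0.0689


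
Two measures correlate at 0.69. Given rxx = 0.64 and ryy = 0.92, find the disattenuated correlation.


r_corrected = rxy / sqrt(rxx * ryy)
= 0.69 / sqrt(0.64 * 0.92)
= 0.69 / sqrt(0.5888)
= 0.69 / 0.767333
r_corrected = 0.8992

0.8992


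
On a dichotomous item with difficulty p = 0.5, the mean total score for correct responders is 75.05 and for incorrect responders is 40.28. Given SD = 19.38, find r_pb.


q = 1 - p = 0.5
rpb = ((M1 - M0) / SD) * sqrt(p * q)
rpb = ((75.05 - 40.28) / 19.38) * sqrt(0.5 * 0.5)
rpb = 0.8971

0.8971


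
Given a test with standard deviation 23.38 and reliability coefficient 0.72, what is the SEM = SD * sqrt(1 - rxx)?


SEM = SD * sqrt(1 - rxx)
SEM = 23.38 * sqrt(1 - 0.72)
SEM = 23.38 * sqrt(0.28) = 23.38 * 0.52915
SEM = 12.3715

12.3715
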